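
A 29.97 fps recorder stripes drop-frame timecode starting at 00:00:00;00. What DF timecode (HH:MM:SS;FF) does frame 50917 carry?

00:28:18;29

Each 10-minute DF block holds 10 × 60 × 30 − 9 × 2 = 17982 frames. 50917 ÷ 17982 → 2 full blocks, remainder 14953.
Within the partial block the first minute is 1800 frames and each further minute 1798, so 8 further minute boundaries passed. Total skipped labels = 18 × 2 + 2 × 8 = 52.
Non-drop label index = 50917 + 52 = 50969; at 30 labels/s that is 00:28:18:29, i.e. DF 00:28:18;29.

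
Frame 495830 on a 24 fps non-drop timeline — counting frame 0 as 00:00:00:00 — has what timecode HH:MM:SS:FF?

05:44:19:14

495830 ÷ 24 = 20659 full seconds, remainder 14 frames.
20659 s = 5 h 44 min 19 s.
Timecode: 05:44:19:14.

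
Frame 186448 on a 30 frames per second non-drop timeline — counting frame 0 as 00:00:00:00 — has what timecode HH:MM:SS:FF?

01:43:34:28

186448 ÷ 30 = 6214 full seconds, remainder 28 frames.
6214 s = 1 h 43 min 34 s.
Timecode: 01:43:34:28.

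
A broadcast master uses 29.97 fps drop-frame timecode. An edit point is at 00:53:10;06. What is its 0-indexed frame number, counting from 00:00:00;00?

As if non-drop at 30 labels/s: (0 × 3600 + 53 × 60 + 10) × 30 + 6 = 95706.
Minute boundaries passed: 53; those not divisible by 10: 53 − 5 = 48; dropped labels = 2 × 48 = 96.
Actual frame index = 95706 − 96 = 95610.

95610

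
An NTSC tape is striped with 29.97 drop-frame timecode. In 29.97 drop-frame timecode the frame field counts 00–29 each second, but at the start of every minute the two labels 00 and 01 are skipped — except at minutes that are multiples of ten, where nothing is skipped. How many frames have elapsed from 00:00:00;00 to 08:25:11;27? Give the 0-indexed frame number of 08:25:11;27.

As if non-drop at 30 labels/s: (8 × 3600 + 25 × 60 + 11) × 30 + 27 = 909357.
Minute boundaries passed: 505; those not divisible by 10: 505 − 50 = 455; dropped labels = 2 × 455 = 910.
Actual frame index = 909357 − 910 = 908447.

908447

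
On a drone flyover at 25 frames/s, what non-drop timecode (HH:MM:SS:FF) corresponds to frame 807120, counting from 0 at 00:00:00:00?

807120 ÷ 25 = 32284 full seconds, remainder 20 frames.
32284 s = 8 h 58 min 4 s.
Timecode: 08:58:04:20.

08:58:04:20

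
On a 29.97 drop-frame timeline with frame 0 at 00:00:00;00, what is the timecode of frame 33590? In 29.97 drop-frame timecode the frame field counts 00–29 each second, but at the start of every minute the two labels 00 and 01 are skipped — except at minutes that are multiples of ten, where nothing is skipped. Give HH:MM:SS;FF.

Ten DF minutes hold 17982 frames, so frame 33590 lies in block 1 (frames 17982–35963) with 15608 frames into that block.
The block's first minute is 1800 frames and the rest 1798 each; 15608 frames reaches minute 8, so 1 × 18 + 8 × 2 = 34 labels have been skipped so far.
Adding those back, label number 33590 + 34 = 33624 at 30 labels/s is 1120 s + 24 f = 0 h 18 min 40 s frame 24, i.e. 00:18:40;24.

00:18:40;24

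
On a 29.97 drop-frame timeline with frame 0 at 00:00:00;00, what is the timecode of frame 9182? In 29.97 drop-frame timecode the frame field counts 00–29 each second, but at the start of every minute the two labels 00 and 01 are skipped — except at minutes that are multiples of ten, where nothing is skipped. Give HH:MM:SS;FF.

00:05:06;12

Ten DF minutes hold 17982 frames, so frame 9182 lies in block 0 (frames 0–17981) with 9182 frames into that block.
The block's first minute is 1800 frames and the rest 1798 each; 9182 frames reaches minute 5, so 0 × 18 + 5 × 2 = 10 labels have been skipped so far.
Adding those back, label number 9182 + 10 = 9192 at 30 labels/s is 306 s + 12 f = 0 h 5 min 6 s frame 12, i.e. 00:05:06;12.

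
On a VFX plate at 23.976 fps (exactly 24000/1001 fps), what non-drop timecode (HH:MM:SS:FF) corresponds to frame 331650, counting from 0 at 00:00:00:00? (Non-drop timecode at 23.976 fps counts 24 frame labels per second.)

03:50:18:18

331650 ÷ 24 = 13818 full seconds, remainder 18 frames.
13818 s = 3 h 50 min 18 s.
Timecode: 03:50:18:18.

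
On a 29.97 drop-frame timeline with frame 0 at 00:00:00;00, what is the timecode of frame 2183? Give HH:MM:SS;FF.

Each 10-minute DF block holds 10 × 60 × 30 − 9 × 2 = 17982 frames. 2183 ÷ 17982 → 0 full blocks, remainder 2183.
Within the partial block the first minute is 1800 frames and each further minute 1798, so 1 further minute boundary passed. Total skipped labels = 18 × 0 + 2 × 1 = 2.
Non-drop label index = 2183 + 2 = 2185; at 30 labels/s that is 00:01:12:25, i.e. DF 00:01:12;25.

00:01:12;25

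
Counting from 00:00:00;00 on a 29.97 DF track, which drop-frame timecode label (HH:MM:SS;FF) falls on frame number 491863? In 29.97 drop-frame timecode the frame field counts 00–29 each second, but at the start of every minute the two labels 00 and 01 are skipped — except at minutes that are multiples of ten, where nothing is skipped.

Ten DF minutes hold 17982 frames, so frame 491863 lies in block 27 (frames 485514–503495) with 6349 frames into that block.
The block's first minute is 1800 frames and the rest 1798 each; 6349 frames reaches minute 3, so 27 × 18 + 3 × 2 = 492 labels have been skipped so far.
Adding those back, label number 491863 + 492 = 492355 at 30 labels/s is 16411 s + 25 f = 4 h 33 min 31 s frame 25, i.e. 04:33:31;25.

04:33:31;25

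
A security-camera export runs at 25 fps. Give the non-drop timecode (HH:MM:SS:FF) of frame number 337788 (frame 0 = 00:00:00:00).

03:45:11:13

337788 ÷ 25 = 13511 full seconds, remainder 13 frames.
13511 s = 3 h 45 min 11 s.
Timecode: 03:45:11:13.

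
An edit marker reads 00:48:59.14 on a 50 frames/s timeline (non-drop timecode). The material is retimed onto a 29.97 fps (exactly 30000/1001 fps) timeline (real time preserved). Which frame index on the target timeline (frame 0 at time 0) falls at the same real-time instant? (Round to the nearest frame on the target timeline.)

frame 88090

Source frame index: (0×3600 + 48×60 + 59) × 50 + 14 = 146964.
Real time: 146964 / (50) = 73482/25 s.
Target frame: (73482/25) × (30000/1001) = 88178400/1001 ≈ 88090.310 → 88090.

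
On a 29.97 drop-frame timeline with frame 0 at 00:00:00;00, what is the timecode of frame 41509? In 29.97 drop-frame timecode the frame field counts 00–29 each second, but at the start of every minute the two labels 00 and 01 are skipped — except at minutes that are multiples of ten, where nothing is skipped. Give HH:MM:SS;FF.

Each 10-minute DF block holds 10 × 60 × 30 − 9 × 2 = 17982 frames. 41509 ÷ 17982 → 2 full blocks, remainder 5545.
Within the partial block the first minute is 1800 frames and each further minute 1798, so 3 further minute boundaries passed. Total skipped labels = 18 × 2 + 2 × 3 = 42.
Non-drop label index = 41509 + 42 = 41551; at 30 labels/s that is 00:23:05:01, i.e. DF 00:23:05;01.

00:23:05;01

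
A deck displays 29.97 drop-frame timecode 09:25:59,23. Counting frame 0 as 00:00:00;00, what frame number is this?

As if non-drop at 30 labels/s: (9 × 3600 + 25 × 60 + 59) × 30 + 23 = 1018793.
Minute boundaries passed: 565; those not divisible by 10: 565 − 56 = 509; dropped labels = 2 × 509 = 1018.
Actual frame index = 1018793 − 1018 = 1017775.

1017775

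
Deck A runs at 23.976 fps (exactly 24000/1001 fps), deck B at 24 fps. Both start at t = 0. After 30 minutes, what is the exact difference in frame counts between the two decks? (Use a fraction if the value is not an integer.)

43200/1001 frames

30 min = 1800 s.
A emits 24000/1001 × 1800 = 43200000/1001 frames; B emits 24 × 1800 = 43200.
Difference = 43200/1001 frames (≈ 43.1568); B is ahead of A.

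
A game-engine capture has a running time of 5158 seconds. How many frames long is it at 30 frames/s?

154740 frames

Frames = 5158 × 30 = 154740.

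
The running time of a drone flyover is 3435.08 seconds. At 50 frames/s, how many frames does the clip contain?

171754 frames

Frames = 3435.08 × 50 = 171754.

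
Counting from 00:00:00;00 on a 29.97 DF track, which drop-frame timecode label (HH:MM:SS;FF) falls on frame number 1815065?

16:49:22;23

Each 10-minute DF block holds 10 × 60 × 30 − 9 × 2 = 17982 frames. 1815065 ÷ 17982 → 100 full blocks, remainder 16865.
Within the partial block the first minute is 1800 frames and each further minute 1798, so 9 further minute boundaries passed. Total skipped labels = 18 × 100 + 2 × 9 = 1818.
Non-drop label index = 1815065 + 1818 = 1816883; at 30 labels/s that is 16:49:22:23, i.e. DF 16:49:22;23.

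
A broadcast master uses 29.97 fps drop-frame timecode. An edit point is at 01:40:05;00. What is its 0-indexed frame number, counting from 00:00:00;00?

179970

Complete 10-minute blocks: 10, each 17982 frames → 179820.
Remaining 0 whole minutes in the current block: 0 frames.
Within the current minute: 5 × 30 + 0 = 150. Total = 179820 + 0 + 150 = 179970.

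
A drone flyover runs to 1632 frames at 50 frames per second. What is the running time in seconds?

Running time = 1632 / (50) = 32.64 s.

32.64 seconds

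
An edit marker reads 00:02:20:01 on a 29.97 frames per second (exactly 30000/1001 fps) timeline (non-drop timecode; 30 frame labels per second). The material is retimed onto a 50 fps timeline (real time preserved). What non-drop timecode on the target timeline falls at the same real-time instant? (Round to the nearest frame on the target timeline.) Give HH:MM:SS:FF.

Source frame index: (0×3600 + 2×60 + 20) × 30 + 1 = 4201.
Real time: 4201 / (30000/1001) = 4205201/30000 s.
Target frame: (4205201/30000) × (50) = 4205201/600 ≈ 7008.668 → 7009.
At 50 labels/s: frame 7009 → 00:02:20:09.

00:02:20:09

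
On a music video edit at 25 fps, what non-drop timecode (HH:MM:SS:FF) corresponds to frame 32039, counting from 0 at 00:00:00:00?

32039 ÷ 25 = 1281 full seconds, remainder 14 frames.
1281 s = 0 h 21 min 21 s.
Timecode: 00:21:21:14.

00:21:21:14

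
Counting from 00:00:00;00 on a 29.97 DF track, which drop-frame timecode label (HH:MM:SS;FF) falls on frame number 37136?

00:20:39;02

Ten DF minutes hold 17982 frames, so frame 37136 lies in block 2 (frames 35964–53945) with 1172 frames into that block.
The block's first minute is 1800 frames and the rest 1798 each; 1172 frames reaches minute 0, so 2 × 18 + 0 × 2 = 36 labels have been skipped so far.
Adding those back, label number 37136 + 36 = 37172 at 30 labels/s is 1239 s + 2 f = 0 h 20 min 39 s frame 2, i.e. 00:20:39;02.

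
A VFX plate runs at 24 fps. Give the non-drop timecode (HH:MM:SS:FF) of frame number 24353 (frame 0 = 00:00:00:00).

24353 ÷ 24 = 1014 full seconds, remainder 17 frames.
1014 s = 0 h 16 min 54 s.
Timecode: 00:16:54:17.

00:16:54:17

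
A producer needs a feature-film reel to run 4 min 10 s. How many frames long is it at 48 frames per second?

4 min 10 s = 250 s.
Frames = 250 × 48 = 12000.

12000 frames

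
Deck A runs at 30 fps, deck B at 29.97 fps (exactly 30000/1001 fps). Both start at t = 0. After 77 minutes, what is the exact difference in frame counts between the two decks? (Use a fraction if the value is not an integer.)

1800/13 frames

77 min = 4620 s.
A emits 30 × 4620 = 138600 frames; B emits 30000/1001 × 4620 = 1800000/13.
Difference = 1800/13 frames (≈ 138.4615); B is behind A.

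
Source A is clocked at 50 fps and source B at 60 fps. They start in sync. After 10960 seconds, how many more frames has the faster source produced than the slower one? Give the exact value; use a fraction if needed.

A emits 50 × 10960 = 548000 frames; B emits 60 × 10960 = 657600.
Difference = 109600 frames; B is ahead of A.

109600 frames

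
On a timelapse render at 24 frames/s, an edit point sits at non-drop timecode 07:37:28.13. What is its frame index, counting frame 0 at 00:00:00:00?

Total seconds to the label: (7 × 3600 + 37 × 60 + 28) = 27448.
Frame index = 27448 × 24 + 13 = 658765.

658765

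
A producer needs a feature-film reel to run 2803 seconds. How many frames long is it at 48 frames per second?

134544 frames

Frames = 2803 × 48 = 134544.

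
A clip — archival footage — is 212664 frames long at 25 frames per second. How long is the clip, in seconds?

8506.56 seconds

Running time = 212664 / (25) = 8506.56 s.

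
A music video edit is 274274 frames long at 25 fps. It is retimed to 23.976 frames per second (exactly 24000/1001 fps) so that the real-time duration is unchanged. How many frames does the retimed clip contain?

Target frames = source frames × (target rate / source rate) = 274274 × (24000/1001)/(25) = 274274 × 960/1001 = 263040.

263040 frames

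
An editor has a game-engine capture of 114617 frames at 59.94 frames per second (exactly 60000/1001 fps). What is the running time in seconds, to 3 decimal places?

1912.194 seconds

Running time = 114617 × 1001/60000 = 114731617/60000 s ≈ 1912.194 s.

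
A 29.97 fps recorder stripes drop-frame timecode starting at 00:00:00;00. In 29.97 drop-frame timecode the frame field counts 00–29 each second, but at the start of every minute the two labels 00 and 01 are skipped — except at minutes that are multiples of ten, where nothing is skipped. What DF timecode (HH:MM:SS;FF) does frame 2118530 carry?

Ten DF minutes hold 17982 frames, so frame 2118530 lies in block 117 (frames 2103894–2121875) with 14636 frames into that block.
The block's first minute is 1800 frames and the rest 1798 each; 14636 frames reaches minute 8, so 117 × 18 + 8 × 2 = 2122 labels have been skipped so far.
Adding those back, label number 2118530 + 2122 = 2120652 at 30 labels/s is 70688 s + 12 f = 19 h 38 min 8 s frame 12, i.e. 19:38:08;12.

19:38:08;12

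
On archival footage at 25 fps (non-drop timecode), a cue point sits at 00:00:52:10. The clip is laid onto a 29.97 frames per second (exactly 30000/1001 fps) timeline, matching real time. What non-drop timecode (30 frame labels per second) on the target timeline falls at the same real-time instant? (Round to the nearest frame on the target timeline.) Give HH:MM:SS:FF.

00:00:52:10

Source frame index: (0×3600 + 0×60 + 52) × 25 + 10 = 1310.
Real time: 1310 / (25) = 262/5 s.
Target frame: (262/5) × (30000/1001) = 1572000/1001 ≈ 1570.430 → 1570.
At 30 labels/s: frame 1570 → 00:00:52:10.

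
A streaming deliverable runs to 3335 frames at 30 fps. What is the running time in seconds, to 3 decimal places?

Running time = 3335 × 1/30 = 667/6 s ≈ 111.167 s.

111.167 seconds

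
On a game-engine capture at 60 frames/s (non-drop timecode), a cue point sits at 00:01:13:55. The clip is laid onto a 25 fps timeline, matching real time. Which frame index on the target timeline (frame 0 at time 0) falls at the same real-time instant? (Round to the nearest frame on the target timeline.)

Source frame index: (0×3600 + 1×60 + 13) × 60 + 55 = 4435.
Real time: 4435 / (60) = 887/12 s.
Target frame: (887/12) × (25) = 22175/12 ≈ 1847.917 → 1848.

frame 1848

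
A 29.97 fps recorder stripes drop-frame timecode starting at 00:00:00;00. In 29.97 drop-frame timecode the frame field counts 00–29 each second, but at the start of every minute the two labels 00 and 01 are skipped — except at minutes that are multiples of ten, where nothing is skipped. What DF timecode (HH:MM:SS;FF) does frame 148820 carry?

Ten DF minutes hold 17982 frames, so frame 148820 lies in block 8 (frames 143856–161837) with 4964 frames into that block.
The block's first minute is 1800 frames and the rest 1798 each; 4964 frames reaches minute 2, so 8 × 18 + 2 × 2 = 148 labels have been skipped so far.
Adding those back, label number 148820 + 148 = 148968 at 30 labels/s is 4965 s + 18 f = 1 h 22 min 45 s frame 18, i.e. 01:22:45;18.

01:22:45;18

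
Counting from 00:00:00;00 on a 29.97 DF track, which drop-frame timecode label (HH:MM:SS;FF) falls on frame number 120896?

01:07:13;28

Each 10-minute DF block holds 10 × 60 × 30 − 9 × 2 = 17982 frames. 120896 ÷ 17982 → 6 full blocks, remainder 13004.
Within the partial block the first minute is 1800 frames and each further minute 1798, so 7 further minute boundaries passed. Total skipped labels = 18 × 6 + 2 × 7 = 122.
Non-drop label index = 120896 + 122 = 121018; at 30 labels/s that is 01:07:13:28, i.e. DF 01:07:13;28.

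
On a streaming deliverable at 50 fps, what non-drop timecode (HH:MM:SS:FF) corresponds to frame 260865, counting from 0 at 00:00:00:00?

260865 ÷ 50 = 5217 full seconds, remainder 15 frames.
5217 s = 1 h 26 min 57 s.
Timecode: 01:26:57:15.

01:26:57:15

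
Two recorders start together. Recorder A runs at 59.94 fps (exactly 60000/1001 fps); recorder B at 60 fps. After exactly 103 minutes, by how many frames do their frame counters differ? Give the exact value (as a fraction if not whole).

370800/1001 frames

103 min = 6180 s.
A emits 60000/1001 × 6180 = 370800000/1001 frames; B emits 60 × 6180 = 370800.
Difference = 370800/1001 frames (≈ 370.4296); B is ahead of A.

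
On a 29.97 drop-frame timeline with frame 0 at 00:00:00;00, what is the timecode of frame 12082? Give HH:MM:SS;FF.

Each 10-minute DF block holds 10 × 60 × 30 − 9 × 2 = 17982 frames. 12082 ÷ 17982 → 0 full blocks, remainder 12082.
Within the partial block the first minute is 1800 frames and each further minute 1798, so 6 further minute boundaries passed. Total skipped labels = 18 × 0 + 2 × 6 = 12.
Non-drop label index = 12082 + 12 = 12094; at 30 labels/s that is 00:06:43:04, i.e. DF 00:06:43;04.

00:06:43;04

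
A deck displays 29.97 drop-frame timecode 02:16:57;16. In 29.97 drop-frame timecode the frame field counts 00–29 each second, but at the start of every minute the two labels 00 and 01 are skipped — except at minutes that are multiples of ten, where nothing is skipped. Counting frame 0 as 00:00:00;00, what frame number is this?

246280

Complete 10-minute blocks: 13, each 17982 frames → 233766.
Remaining 6 whole minutes in the current block: 1800 + 5 × 1798 = 10790 frames.
Within the current minute: 57 × 30 + 16 − 2 = 1724 (labels ;00/;01 skipped at this minute). Total = 233766 + 10790 + 1724 = 246280.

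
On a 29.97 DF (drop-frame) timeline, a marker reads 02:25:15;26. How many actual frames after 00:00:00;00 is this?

261214

Complete 10-minute blocks: 14, each 17982 frames → 251748.
Remaining 5 whole minutes in the current block: 1800 + 4 × 1798 = 8992 frames.
Within the current minute: 15 × 30 + 26 − 2 = 474 (labels ;00/;01 skipped at this minute). Total = 251748 + 8992 + 474 = 261214.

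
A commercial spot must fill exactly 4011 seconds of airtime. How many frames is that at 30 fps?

Frames = 4011 × 30 = 120330.

120330 frames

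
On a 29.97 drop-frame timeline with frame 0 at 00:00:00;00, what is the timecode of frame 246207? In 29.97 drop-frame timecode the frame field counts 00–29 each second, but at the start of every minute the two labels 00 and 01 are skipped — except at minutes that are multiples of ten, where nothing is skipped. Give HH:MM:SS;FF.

02:16:55;03

Ten DF minutes hold 17982 frames, so frame 246207 lies in block 13 (frames 233766–251747) with 12441 frames into that block.
The block's first minute is 1800 frames and the rest 1798 each; 12441 frames reaches minute 6, so 13 × 18 + 6 × 2 = 246 labels have been skipped so far.
Adding those back, label number 246207 + 246 = 246453 at 30 labels/s is 8215 s + 3 f = 2 h 16 min 55 s frame 3, i.e. 02:16:55;03.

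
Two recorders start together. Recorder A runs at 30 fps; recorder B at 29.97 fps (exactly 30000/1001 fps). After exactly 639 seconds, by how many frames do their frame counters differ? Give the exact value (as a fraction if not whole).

A emits 30 × 639 = 19170 frames; B emits 30000/1001 × 639 = 19170000/1001.
Difference = 19170/1001 frames (≈ 19.1508); B is behind A.

19170/1001 frames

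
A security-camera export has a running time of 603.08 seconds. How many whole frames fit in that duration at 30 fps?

18092 frames

Frames = 603.08 × 30 = 90462/5 ≈ 18092.4000.
Complete frames: 18092.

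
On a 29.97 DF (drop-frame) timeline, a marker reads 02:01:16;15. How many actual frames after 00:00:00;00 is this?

As if non-drop at 30 labels/s: (2 × 3600 + 1 × 60 + 16) × 30 + 15 = 218295.
Minute boundaries passed: 121; those not divisible by 10: 121 − 12 = 109; dropped labels = 2 × 109 = 218.
Actual frame index = 218295 − 218 = 218077.

218077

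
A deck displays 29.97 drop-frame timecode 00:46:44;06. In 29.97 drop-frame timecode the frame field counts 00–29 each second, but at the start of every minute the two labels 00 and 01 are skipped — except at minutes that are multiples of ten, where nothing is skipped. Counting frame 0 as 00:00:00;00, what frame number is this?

As if non-drop at 30 labels/s: (0 × 3600 + 46 × 60 + 44) × 30 + 6 = 84126.
Minute boundaries passed: 46; those not divisible by 10: 46 − 4 = 42; dropped labels = 2 × 42 = 84.
Actual frame index = 84126 − 84 = 84042.

84042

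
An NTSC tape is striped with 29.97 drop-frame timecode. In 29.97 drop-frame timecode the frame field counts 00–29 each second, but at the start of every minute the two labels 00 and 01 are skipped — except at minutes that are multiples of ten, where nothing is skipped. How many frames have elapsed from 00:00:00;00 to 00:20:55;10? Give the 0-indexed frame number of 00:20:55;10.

As if non-drop at 30 labels/s: (0 × 3600 + 20 × 60 + 55) × 30 + 10 = 37660.
Minute boundaries passed: 20; those not divisible by 10: 20 − 2 = 18; dropped labels = 2 × 18 = 36.
Actual frame index = 37660 − 36 = 37624.

37624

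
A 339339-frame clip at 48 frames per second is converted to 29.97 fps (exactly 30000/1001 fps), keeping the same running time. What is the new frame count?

Target frames = source frames × (target rate / source rate) = 339339 × (30000/1001)/(48) = 339339 × 625/1001 = 211875.

211875 frames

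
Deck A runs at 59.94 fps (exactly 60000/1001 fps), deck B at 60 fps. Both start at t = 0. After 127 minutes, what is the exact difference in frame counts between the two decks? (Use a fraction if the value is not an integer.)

127 min = 7620 s.
A emits 60000/1001 × 7620 = 457200000/1001 frames; B emits 60 × 7620 = 457200.
Difference = 457200/1001 frames (≈ 456.7433); B is ahead of A.

457200/1001 frames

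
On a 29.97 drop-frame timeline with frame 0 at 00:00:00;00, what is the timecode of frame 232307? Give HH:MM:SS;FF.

Ten DF minutes hold 17982 frames, so frame 232307 lies in block 12 (frames 215784–233765) with 16523 frames into that block.
The block's first minute is 1800 frames and the rest 1798 each; 16523 frames reaches minute 9, so 12 × 18 + 9 × 2 = 234 labels have been skipped so far.
Adding those back, label number 232307 + 234 = 232541 at 30 labels/s is 7751 s + 11 f = 2 h 9 min 11 s frame 11, i.e. 02:09:11;11.

02:09:11;11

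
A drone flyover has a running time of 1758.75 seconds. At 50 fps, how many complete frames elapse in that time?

87937 frames

Frames = 1758.75 × 50 = 175875/2 ≈ 87937.5000.
Complete frames: 87937.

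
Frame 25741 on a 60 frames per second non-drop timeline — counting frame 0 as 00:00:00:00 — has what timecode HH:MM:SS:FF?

00:07:09:01

25741 ÷ 60 = 429 full seconds, remainder 1 frame.
429 s = 0 h 7 min 9 s.
Timecode: 00:07:09:01.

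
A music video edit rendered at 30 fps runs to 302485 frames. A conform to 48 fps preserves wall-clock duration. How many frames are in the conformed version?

Target frames = source frames × (target rate / source rate) = 302485 × (48)/(30) = 302485 × 8/5 = 483976.

483976 frames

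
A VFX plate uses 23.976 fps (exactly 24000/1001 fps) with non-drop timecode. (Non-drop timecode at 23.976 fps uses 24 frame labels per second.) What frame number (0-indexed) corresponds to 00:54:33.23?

Total seconds to the label: (0 × 3600 + 54 × 60 + 33) = 3273.
Frame index = 3273 × 24 + 23 = 78575.

78575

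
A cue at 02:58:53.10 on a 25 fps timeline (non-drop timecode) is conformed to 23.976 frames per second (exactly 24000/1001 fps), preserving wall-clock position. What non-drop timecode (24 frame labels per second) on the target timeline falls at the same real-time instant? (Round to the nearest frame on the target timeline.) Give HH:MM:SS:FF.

02:58:42:16

Source frame index: (2×3600 + 58×60 + 53) × 25 + 10 = 268335.
Real time: 268335 / (25) = 53667/5 s.
Target frame: (53667/5) × (24000/1001) = 257601600/1001 ≈ 257344.256 → 257344.
At 24 labels/s: frame 257344 → 02:58:42:16.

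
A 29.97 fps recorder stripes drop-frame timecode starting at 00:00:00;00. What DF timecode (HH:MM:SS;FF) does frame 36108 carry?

Ten DF minutes hold 17982 frames, so frame 36108 lies in block 2 (frames 35964–53945) with 144 frames into that block.
The block's first minute is 1800 frames and the rest 1798 each; 144 frames reaches minute 0, so 2 × 18 + 0 × 2 = 36 labels have been skipped so far.
Adding those back, label number 36108 + 36 = 36144 at 30 labels/s is 1204 s + 24 f = 0 h 20 min 4 s frame 24, i.e. 00:20:04;24.

00:20:04;24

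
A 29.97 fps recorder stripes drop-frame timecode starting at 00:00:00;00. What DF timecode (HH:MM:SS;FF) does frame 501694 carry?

Each 10-minute DF block holds 10 × 60 × 30 − 9 × 2 = 17982 frames. 501694 ÷ 17982 → 27 full blocks, remainder 16180.
Within the partial block the first minute is 1800 frames and each further minute 1798, so 8 further minute boundaries passed. Total skipped labels = 18 × 27 + 2 × 8 = 502.
Non-drop label index = 501694 + 502 = 502196; at 30 labels/s that is 04:38:59:26, i.e. DF 04:38:59;26.

04:38:59;26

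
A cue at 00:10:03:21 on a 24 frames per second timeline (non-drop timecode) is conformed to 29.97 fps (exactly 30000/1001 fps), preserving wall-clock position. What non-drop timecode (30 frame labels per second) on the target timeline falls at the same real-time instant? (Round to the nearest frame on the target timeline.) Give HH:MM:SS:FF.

00:10:03:08

Source frame index: (0×3600 + 10×60 + 3) × 24 + 21 = 14493.
Real time: 14493 / (24) = 4831/8 s.
Target frame: (4831/8) × (30000/1001) = 18116250/1001 ≈ 18098.152 → 18098.
At 30 labels/s: frame 18098 → 00:10:03:08.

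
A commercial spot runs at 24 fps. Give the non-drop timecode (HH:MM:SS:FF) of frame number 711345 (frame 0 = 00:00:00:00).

08:13:59:09

711345 ÷ 24 = 29639 full seconds, remainder 9 frames.
29639 s = 8 h 13 min 59 s.
Timecode: 08:13:59:09.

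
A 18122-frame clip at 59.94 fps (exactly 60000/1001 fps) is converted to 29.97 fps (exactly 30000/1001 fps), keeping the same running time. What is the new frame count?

9061 frames

Target frames = source frames × (target rate / source rate) = 18122 × (30000/1001)/(60000/1001) = 18122 × 1/2 = 9061.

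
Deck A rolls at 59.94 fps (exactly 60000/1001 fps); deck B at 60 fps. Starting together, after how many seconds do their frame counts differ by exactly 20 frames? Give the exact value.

The gap grows by |60 − 60000/1001| = 60/1001 frames per second.
Time for a 20-frame gap: 20 ÷ (60/1001) = 1001/3 s.

1001/3 seconds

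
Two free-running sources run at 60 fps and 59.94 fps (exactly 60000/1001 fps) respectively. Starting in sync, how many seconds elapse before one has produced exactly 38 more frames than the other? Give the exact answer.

The gap grows by |60000/1001 − 60| = 60/1001 frames per second.
Time for a 38-frame gap: 38 ÷ (60/1001) = 19019/30 s.

19019/30 seconds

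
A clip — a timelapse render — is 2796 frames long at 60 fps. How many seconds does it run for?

Running time = 2796 / (60) = 46.6 s.

46.6 seconds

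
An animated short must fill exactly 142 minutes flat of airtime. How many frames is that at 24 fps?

204480 frames

142 min = 8520 s.
Frames = 8520 × 24 = 204480.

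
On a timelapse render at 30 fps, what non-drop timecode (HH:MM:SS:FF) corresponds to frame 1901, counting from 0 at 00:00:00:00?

00:01:03:11

1901 ÷ 30 = 63 full seconds, remainder 11 frames.
63 s = 0 h 1 min 3 s.
Timecode: 00:01:03:11.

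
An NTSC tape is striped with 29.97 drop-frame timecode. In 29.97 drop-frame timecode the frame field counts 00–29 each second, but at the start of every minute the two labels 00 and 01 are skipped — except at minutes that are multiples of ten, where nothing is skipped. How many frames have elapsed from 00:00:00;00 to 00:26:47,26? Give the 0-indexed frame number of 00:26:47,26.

48188

As if non-drop at 30 labels/s: (0 × 3600 + 26 × 60 + 47) × 30 + 26 = 48236.
Minute boundaries passed: 26; those not divisible by 10: 26 − 2 = 24; dropped labels = 2 × 24 = 48.
Actual frame index = 48236 − 48 = 48188.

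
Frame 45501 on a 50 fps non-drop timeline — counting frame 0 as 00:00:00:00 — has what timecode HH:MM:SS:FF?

45501 ÷ 50 = 910 full seconds, remainder 1 frame.
910 s = 0 h 15 min 10 s.
Timecode: 00:15:10:01.

00:15:10:01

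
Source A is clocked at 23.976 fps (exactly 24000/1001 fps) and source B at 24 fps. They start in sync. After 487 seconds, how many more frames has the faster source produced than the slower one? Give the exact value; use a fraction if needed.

11688/1001 frames

A emits 24000/1001 × 487 = 11688000/1001 frames; B emits 24 × 487 = 11688.
Difference = 11688/1001 frames (≈ 11.6763); B is ahead of A.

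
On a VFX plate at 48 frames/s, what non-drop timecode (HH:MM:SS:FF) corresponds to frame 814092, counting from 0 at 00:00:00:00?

04:42:40:12

814092 ÷ 48 = 16960 full seconds, remainder 12 frames.
16960 s = 4 h 42 min 40 s.
Timecode: 04:42:40:12.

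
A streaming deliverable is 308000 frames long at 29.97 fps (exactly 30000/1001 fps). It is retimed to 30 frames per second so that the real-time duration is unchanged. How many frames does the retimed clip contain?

308308 frames

Target frames = source frames × (target rate / source rate) = 308000 × (30)/(30000/1001) = 308000 × 1001/1000 = 308308.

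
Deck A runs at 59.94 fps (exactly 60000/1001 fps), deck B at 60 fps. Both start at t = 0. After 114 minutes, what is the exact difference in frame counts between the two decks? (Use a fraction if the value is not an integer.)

410400/1001 frames

114 min = 6840 s.
A emits 60000/1001 × 6840 = 410400000/1001 frames; B emits 60 × 6840 = 410400.
Difference = 410400/1001 frames (≈ 409.9900); B is ahead of A.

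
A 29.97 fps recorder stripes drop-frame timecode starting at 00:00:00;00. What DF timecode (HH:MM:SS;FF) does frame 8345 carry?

Each 10-minute DF block holds 10 × 60 × 30 − 9 × 2 = 17982 frames. 8345 ÷ 17982 → 0 full blocks, remainder 8345.
Within the partial block the first minute is 1800 frames and each further minute 1798, so 4 further minute boundaries passed. Total skipped labels = 18 × 0 + 2 × 4 = 8.
Non-drop label index = 8345 + 8 = 8353; at 30 labels/s that is 00:04:38:13, i.e. DF 00:04:38;13.

00:04:38;13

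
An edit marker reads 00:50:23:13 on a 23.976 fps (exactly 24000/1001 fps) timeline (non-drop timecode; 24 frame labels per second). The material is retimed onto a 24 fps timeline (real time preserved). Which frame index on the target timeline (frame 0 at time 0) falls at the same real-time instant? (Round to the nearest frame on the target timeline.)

Source frame index: (0×3600 + 50×60 + 23) × 24 + 13 = 72565.
Real time: 72565 / (24000/1001) = 14527513/4800 s.
Target frame: (14527513/4800) × (24) = 14527513/200 ≈ 72637.565 → 72638.

frame 72638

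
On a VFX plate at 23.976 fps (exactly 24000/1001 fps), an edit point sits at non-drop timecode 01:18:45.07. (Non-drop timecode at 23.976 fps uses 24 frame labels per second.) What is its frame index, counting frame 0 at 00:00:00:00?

Total seconds to the label: (1 × 3600 + 18 × 60 + 45) = 4725.
Frame index = 4725 × 24 + 7 = 113407.

frame 113407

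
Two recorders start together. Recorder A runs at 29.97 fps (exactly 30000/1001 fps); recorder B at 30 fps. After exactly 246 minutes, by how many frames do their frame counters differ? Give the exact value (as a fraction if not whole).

246 min = 14760 s.
A emits 30000/1001 × 14760 = 442800000/1001 frames; B emits 30 × 14760 = 442800.
Difference = 442800/1001 frames (≈ 442.3576); B is ahead of A.

442800/1001 frames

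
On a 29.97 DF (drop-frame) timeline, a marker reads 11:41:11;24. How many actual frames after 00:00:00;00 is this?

1260892

As if non-drop at 30 labels/s: (11 × 3600 + 41 × 60 + 11) × 30 + 24 = 1262154.
Minute boundaries passed: 701; those not divisible by 10: 701 − 70 = 631; dropped labels = 2 × 631 = 1262.
Actual frame index = 1262154 − 1262 = 1260892.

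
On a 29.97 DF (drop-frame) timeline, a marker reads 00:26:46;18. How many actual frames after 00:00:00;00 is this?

48150

As if non-drop at 30 labels/s: (0 × 3600 + 26 × 60 + 46) × 30 + 18 = 48198.
Minute boundaries passed: 26; those not divisible by 10: 26 − 2 = 24; dropped labels = 2 × 24 = 48.
Actual frame index = 48198 − 48 = 48150.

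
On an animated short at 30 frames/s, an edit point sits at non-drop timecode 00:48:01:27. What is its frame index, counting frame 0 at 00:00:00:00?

86457

Total seconds to the label: (0 × 3600 + 48 × 60 + 1) = 2881.
Frame index = 2881 × 30 + 27 = 86457.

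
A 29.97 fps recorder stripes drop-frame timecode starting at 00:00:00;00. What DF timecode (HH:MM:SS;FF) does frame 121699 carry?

01:07:40;21

Each 10-minute DF block holds 10 × 60 × 30 − 9 × 2 = 17982 frames. 121699 ÷ 17982 → 6 full blocks, remainder 13807.
Within the partial block the first minute is 1800 frames and each further minute 1798, so 7 further minute boundaries passed. Total skipped labels = 18 × 6 + 2 × 7 = 122.
Non-drop label index = 121699 + 122 = 121821; at 30 labels/s that is 01:07:40:21, i.e. DF 01:07:40;21.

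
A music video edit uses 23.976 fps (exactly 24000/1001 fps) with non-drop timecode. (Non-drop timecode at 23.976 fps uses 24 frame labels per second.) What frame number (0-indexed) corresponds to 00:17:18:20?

frame 24932

Total seconds to the label: (0 × 3600 + 17 × 60 + 18) = 1038.
Frame index = 1038 × 24 + 20 = 24932.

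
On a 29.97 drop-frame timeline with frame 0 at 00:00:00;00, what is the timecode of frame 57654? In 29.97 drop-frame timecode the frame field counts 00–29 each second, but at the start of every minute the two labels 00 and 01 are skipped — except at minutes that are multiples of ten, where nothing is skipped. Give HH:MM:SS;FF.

Ten DF minutes hold 17982 frames, so frame 57654 lies in block 3 (frames 53946–71927) with 3708 frames into that block.
The block's first minute is 1800 frames and the rest 1798 each; 3708 frames reaches minute 2, so 3 × 18 + 2 × 2 = 58 labels have been skipped so far.
Adding those back, label number 57654 + 58 = 57712 at 30 labels/s is 1923 s + 22 f = 0 h 32 min 3 s frame 22, i.e. 00:32:03;22.

00:32:03;22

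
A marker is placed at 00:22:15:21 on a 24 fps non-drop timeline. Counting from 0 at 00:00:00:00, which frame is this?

32061

Total seconds to the label: (0 × 3600 + 22 × 60 + 15) = 1335.
Frame index = 1335 × 24 + 21 = 32061.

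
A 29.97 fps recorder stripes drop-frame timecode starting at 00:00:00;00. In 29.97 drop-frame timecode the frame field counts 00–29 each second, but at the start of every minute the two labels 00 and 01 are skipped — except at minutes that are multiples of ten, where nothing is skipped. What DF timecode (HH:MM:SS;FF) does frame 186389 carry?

01:43:39;05

Each 10-minute DF block holds 10 × 60 × 30 − 9 × 2 = 17982 frames. 186389 ÷ 17982 → 10 full blocks, remainder 6569.
Within the partial block the first minute is 1800 frames and each further minute 1798, so 3 further minute boundaries passed. Total skipped labels = 18 × 10 + 2 × 3 = 186.
Non-drop label index = 186389 + 186 = 186575; at 30 labels/s that is 01:43:39:05, i.e. DF 01:43:39;05.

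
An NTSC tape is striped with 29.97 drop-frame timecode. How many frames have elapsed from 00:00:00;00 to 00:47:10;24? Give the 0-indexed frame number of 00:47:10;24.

84838

Complete 10-minute blocks: 4, each 17982 frames → 71928.
Remaining 7 whole minutes in the current block: 1800 + 6 × 1798 = 12588 frames.
Within the current minute: 10 × 30 + 24 − 2 = 322 (labels ;00/;01 skipped at this minute). Total = 71928 + 12588 + 322 = 84838.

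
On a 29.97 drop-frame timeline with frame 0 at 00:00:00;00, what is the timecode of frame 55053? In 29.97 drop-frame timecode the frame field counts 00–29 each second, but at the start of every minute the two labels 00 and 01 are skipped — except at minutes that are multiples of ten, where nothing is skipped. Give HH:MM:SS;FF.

00:30:36;27

Each 10-minute DF block holds 10 × 60 × 30 − 9 × 2 = 17982 frames. 55053 ÷ 17982 → 3 full blocks, remainder 1107.
Within the partial block the first minute is 1800 frames and each further minute 1798, so 0 further minute boundaries passed. Total skipped labels = 18 × 3 + 2 × 0 = 54.
Non-drop label index = 55053 + 54 = 55107; at 30 labels/s that is 00:30:36:27, i.e. DF 00:30:36;27.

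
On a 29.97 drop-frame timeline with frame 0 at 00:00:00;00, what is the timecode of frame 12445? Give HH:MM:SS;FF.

Ten DF minutes hold 17982 frames, so frame 12445 lies in block 0 (frames 0–17981) with 12445 frames into that block.
The block's first minute is 1800 frames and the rest 1798 each; 12445 frames reaches minute 6, so 0 × 18 + 6 × 2 = 12 labels have been skipped so far.
Adding those back, label number 12445 + 12 = 12457 at 30 labels/s is 415 s + 7 f = 0 h 6 min 55 s frame 7, i.e. 00:06:55;07.

00:06:55;07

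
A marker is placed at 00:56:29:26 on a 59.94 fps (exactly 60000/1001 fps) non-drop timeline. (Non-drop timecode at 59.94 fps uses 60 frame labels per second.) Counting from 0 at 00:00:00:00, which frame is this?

203366

Total seconds to the label: (0 × 3600 + 56 × 60 + 29) = 3389.
Frame index = 3389 × 60 + 26 = 203366.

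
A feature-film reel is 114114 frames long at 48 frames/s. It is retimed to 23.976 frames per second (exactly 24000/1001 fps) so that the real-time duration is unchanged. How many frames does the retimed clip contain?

Target frames = source frames × (target rate / source rate) = 114114 × (24000/1001)/(48) = 114114 × 500/1001 = 57000.

57000 frames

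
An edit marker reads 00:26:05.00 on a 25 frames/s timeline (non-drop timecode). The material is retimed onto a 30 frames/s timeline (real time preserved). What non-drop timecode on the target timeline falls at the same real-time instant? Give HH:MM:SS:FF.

00:26:05:00

Source frame index: (0×3600 + 26×60 + 5) × 25 + 0 = 39125.
Real time: 39125 / (25) = 1565 s.
Target frame: (1565) × (30) = 46950.
At 30 labels/s: frame 46950 → 00:26:05:00.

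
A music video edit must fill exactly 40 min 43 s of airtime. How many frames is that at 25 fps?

40 min 43 s = 2443 s.
Frames = 2443 × 25 = 61075.

61075 frames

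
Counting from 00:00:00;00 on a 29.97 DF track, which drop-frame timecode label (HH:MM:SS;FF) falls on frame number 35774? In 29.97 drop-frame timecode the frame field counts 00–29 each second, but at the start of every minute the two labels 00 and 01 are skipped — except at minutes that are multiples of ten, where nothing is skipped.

Each 10-minute DF block holds 10 × 60 × 30 − 9 × 2 = 17982 frames. 35774 ÷ 17982 → 1 full block, remainder 17792.
Within the partial block the first minute is 1800 frames and each further minute 1798, so 9 further minute boundaries passed. Total skipped labels = 18 × 1 + 2 × 9 = 36.
Non-drop label index = 35774 + 36 = 35810; at 30 labels/s that is 00:19:53:20, i.e. DF 00:19:53;20.

00:19:53;20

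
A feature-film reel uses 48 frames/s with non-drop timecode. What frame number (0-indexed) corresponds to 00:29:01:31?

frame 83599

Total seconds to the label: (0 × 3600 + 29 × 60 + 1) = 1741.
Frame index = 1741 × 48 + 31 = 83599.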